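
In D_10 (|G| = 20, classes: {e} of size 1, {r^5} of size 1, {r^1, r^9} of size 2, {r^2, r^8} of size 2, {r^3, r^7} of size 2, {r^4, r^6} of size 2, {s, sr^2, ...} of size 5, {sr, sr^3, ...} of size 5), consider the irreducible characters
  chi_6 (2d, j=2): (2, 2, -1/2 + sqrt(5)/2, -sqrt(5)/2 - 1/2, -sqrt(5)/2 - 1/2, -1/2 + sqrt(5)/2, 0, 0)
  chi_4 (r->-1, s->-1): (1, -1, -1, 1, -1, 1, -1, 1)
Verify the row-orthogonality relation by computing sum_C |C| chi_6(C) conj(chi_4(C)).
Sum = 0; so <chi_6, chi_4> = 0 (distinct irreducibles are orthogonal).

Explanation: Compute term by term over conjugacy classes (|C| * chi_6(C) * conj(chi_4(C))):
  1*(2)*conj(1) + 1*(2)*conj(-1) + 2*(-1/2 + sqrt(5)/2)*conj(-1) + 2*(-sqrt(5)/2 - 1/2)*conj(1) + 2*(-sqrt(5)/2 - 1/2)*conj(-1) + 2*(-1/2 + sqrt(5)/2)*conj(1) + 5*(0)*conj(-1) + 5*(0)*conj(1)
  = (2) + (-2) + (1 - sqrt(5)) + (-sqrt(5) - 1) + (1 + sqrt(5)) + (-1 + sqrt(5)) + (0) + (0)
  = 0.
Dividing by |G| = 20 gives 0/20 = 0, matching the row-orthogonality relation <chi_6, chi_4> = [chi_6 = chi_4].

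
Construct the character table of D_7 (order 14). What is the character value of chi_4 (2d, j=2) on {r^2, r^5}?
Conjugacy classes: {e} of size 1, {r^1, r^6} of size 2, {r^2, r^5} of size 2, {r^3, r^4} of size 2, {s, sr, ..., sr^6} of size 7.
Character table:
  irrep \ class              {e} (size 1)  {r^1, r^6} (size 2)  {r^2, r^5} (size 2)  {r^3, r^4} (size 2)  {s, sr, ..., sr^6} (size 7)
  chi_1 (triv)               1             1                    1                    1                    1                          
  chi_2 (sign: r->1, s->-1)  1             1                    1                    1                    -1                         
  chi_3 (2d, j=1)            2             2*cos(2*pi/7)        -2*cos(3*pi/7)       -2*cos(pi/7)         0                          
  chi_4 (2d, j=2)            2             -2*cos(3*pi/7)       -2*cos(pi/7)         2*cos(2*pi/7)        0                          
  chi_5 (2d, j=3)            2             -2*cos(pi/7)         2*cos(2*pi/7)        -2*cos(3*pi/7)       0                          

Spot check: chi_4 (2d, j=2) on {r^2, r^5} = -2*cos(pi/7).

Solution. D_7 has order 2*7 = 14 with 5 conjugacy classes, hence 5 irreducibles. Sum of squared dims 1 + 1 + 4 + 4 + 4 = 14 = |G|. Linear characters come from the abelianisation; the 2-dimensional irreps have character r^k -> 2*cos(2*pi*j*k/7), reflections -> 0.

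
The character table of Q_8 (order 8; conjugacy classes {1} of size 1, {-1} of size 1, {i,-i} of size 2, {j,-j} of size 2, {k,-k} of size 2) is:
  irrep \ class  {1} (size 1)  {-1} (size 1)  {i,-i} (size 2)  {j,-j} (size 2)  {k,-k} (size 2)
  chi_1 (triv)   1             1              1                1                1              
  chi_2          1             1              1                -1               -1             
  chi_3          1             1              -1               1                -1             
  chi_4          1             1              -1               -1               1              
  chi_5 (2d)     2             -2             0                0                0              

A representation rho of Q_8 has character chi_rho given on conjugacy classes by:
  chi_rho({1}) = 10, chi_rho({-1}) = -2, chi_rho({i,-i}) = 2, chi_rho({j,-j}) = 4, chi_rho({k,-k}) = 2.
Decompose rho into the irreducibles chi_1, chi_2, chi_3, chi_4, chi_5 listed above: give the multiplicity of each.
Multiplicities: chi_1: 3, chi_2: 0, chi_3: 1, chi_4: 0, chi_5: 3.

Explanation: Use <chi_rho, chi> = (1/|G|) sum_C |C| * chi_rho(C) * conj(chi(C)) with |G| = 8 for each irreducible chi in the table:
  <chi_rho, chi_1> = (1/8)[1*(10)*conj(1) + 1*(-2)*conj(1) + 2*(2)*conj(1) + 2*(4)*conj(1) + 2*(2)*conj(1)]
      = (1/8)[(10) + (-2) + (4) + (8) + (4)] = 24/8 = 3
  <chi_rho, chi_2> = (1/8)[1*(10)*conj(1) + 1*(-2)*conj(1) + 2*(2)*conj(1) + 2*(4)*conj(-1) + 2*(2)*conj(-1)]
      = (1/8)[(10) + (-2) + (4) + (-8) + (-4)] = 0/8 = 0
  <chi_rho, chi_3> = (1/8)[1*(10)*conj(1) + 1*(-2)*conj(1) + 2*(2)*conj(-1) + 2*(4)*conj(1) + 2*(2)*conj(-1)]
      = (1/8)[(10) + (-2) + (-4) + (8) + (-4)] = 8/8 = 1
  <chi_rho, chi_4> = (1/8)[1*(10)*conj(1) + 1*(-2)*conj(1) + 2*(2)*conj(-1) + 2*(4)*conj(-1) + 2*(2)*conj(1)]
      = (1/8)[(10) + (-2) + (-4) + (-8) + (4)] = 0/8 = 0
  <chi_rho, chi_5> = (1/8)[1*(10)*conj(2) + 1*(-2)*conj(-2) + 2*(2)*conj(0) + 2*(4)*conj(0) + 2*(2)*conj(0)]
      = (1/8)[(20) + (4) + (0) + (0) + (0)] = 24/8 = 3
Dimension check: dim(rho) = sum (mult * dim) = 3*1 + 0*1 + 1*1 + 0*1 + 3*2 = 10 = chi_rho(e) = 10.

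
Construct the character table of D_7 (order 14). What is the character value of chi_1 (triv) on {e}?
Conjugacy classes: {e} of size 1, {r^1, r^6} of size 2, {r^2, r^5} of size 2, {r^3, r^4} of size 2, {s, sr, ..., sr^6} of size 7.
Character table:
  irrep \ class              {e} (size 1)  {r^1, r^6} (size 2)  {r^2, r^5} (size 2)  {r^3, r^4} (size 2)  {s, sr, ..., sr^6} (size 7)
  chi_1 (triv)               1             1                    1                    1                    1                          
  chi_2 (sign: r->1, s->-1)  1             1                    1                    1                    -1                         
  chi_3 (2d, j=1)            2             2*cos(2*pi/7)        -2*cos(3*pi/7)       -2*cos(pi/7)         0                          
  chi_4 (2d, j=2)            2             -2*cos(3*pi/7)       -2*cos(pi/7)         2*cos(2*pi/7)        0                          
  chi_5 (2d, j=3)            2             -2*cos(pi/7)         2*cos(2*pi/7)        -2*cos(3*pi/7)       0                          

Spot check: chi_1 (triv) on {e} = 1.

Why: D_7 has order 2*7 = 14 with 5 conjugacy classes, hence 5 irreducibles. Sum of squared dims 1 + 1 + 4 + 4 + 4 = 14 = |G|. Linear characters come from the abelianisation; the 2-dimensional irreps have character r^k -> 2*cos(2*pi*j*k/7), reflections -> 0.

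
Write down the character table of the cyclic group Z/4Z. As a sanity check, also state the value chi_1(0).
Character table of Z/4Z (irreps indexed chi_0,...,chi_3 with chi_k(m) = zeta_4^(k*m), zeta_4 = exp(2*pi*i/4)):
  irrep \ class  {0} (size 1)  {1} (size 1)  {2} (size 1)  {3} (size 1)
  chi_0          1             1             1             1           
  chi_1          1             I             -1            -I          
  chi_2          1             -1            1             -1          
  chi_3          1             -I            -1            I           

Spot check: chi_1(0) = zeta_4^(1*0) = zeta_4^0 = 1.

Argument: Z/4Z is abelian, so all 4 irreducible complex representations are 1-dimensional. They are given by chi_k(m) = zeta_4^(k*m) for k = 0,...,3. Row orthogonality: sum_m chi_k(m) conj(chi_l(m)) = 4 * [k = l].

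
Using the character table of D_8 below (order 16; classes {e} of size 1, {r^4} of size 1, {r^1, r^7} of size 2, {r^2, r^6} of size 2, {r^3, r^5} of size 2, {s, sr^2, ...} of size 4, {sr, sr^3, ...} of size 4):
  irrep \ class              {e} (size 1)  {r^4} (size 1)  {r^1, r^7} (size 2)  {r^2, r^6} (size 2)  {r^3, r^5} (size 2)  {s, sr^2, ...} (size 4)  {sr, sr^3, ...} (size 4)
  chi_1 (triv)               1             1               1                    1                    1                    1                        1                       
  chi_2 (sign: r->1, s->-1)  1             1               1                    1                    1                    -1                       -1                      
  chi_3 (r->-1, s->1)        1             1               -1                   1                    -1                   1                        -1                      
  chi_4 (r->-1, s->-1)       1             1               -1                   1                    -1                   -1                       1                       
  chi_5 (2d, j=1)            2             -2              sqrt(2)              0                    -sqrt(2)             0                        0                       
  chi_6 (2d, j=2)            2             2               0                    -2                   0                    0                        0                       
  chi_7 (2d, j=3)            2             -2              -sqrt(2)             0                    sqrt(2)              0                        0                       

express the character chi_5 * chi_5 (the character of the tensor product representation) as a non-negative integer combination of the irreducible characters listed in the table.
chi_5 tensor chi_5 = chi_1 + chi_2 + chi_6 (all other irreducibles have multiplicity 0).

Argument: The character of a tensor product is the pointwise product (chi_5 * chi_5)(C) = chi_5(C) * chi_5(C):
  {e}: (2)*(2), {r^4}: (-2)*(-2), {r^1, r^7}: (sqrt(2))*(sqrt(2)), {r^2, r^6}: (0)*(0), {r^3, r^5}: (-sqrt(2))*(-sqrt(2)), {s, sr^2, ...}: (0)*(0), {sr, sr^3, ...}: (0)*(0)
so (chi_5 * chi_5) takes values
  {e} -> 4, {r^4} -> 4, {r^1, r^7} -> 2, {r^2, r^6} -> 0, {r^3, r^5} -> 2, {s, sr^2, ...} -> 0, {sr, sr^3, ...} -> 0.
Now take the inner product of this character with each irreducible chi from the table, <chi_5*chi_5, chi> = (1/16) sum_C |C| (chi_5*chi_5)(C) conj(chi(C)):
  <chi_5*chi_5, chi_1> = (1/16)[1*(4)*conj(1) + 1*(4)*conj(1) + 2*(2)*conj(1) + 2*(0)*conj(1) + 2*(2)*conj(1) + 4*(0)*conj(1) + 4*(0)*conj(1)]
      = (1/16)[(4) + (4) + (4) + (0) + (4) + (0) + (0)] = 16/16 = 1
  <chi_5*chi_5, chi_2> = (1/16)[1*(4)*conj(1) + 1*(4)*conj(1) + 2*(2)*conj(1) + 2*(0)*conj(1) + 2*(2)*conj(1) + 4*(0)*conj(-1) + 4*(0)*conj(-1)]
      = (1/16)[(4) + (4) + (4) + (0) + (4) + (0) + (0)] = 16/16 = 1
  <chi_5*chi_5, chi_3> = (1/16)[1*(4)*conj(1) + 1*(4)*conj(1) + 2*(2)*conj(-1) + 2*(0)*conj(1) + 2*(2)*conj(-1) + 4*(0)*conj(1) + 4*(0)*conj(-1)]
      = (1/16)[(4) + (4) + (-4) + (0) + (-4) + (0) + (0)] = 0/16 = 0
  <chi_5*chi_5, chi_4> = (1/16)[1*(4)*conj(1) + 1*(4)*conj(1) + 2*(2)*conj(-1) + 2*(0)*conj(1) + 2*(2)*conj(-1) + 4*(0)*conj(-1) + 4*(0)*conj(1)]
      = (1/16)[(4) + (4) + (-4) + (0) + (-4) + (0) + (0)] = 0/16 = 0
  <chi_5*chi_5, chi_5> = (1/16)[1*(4)*conj(2) + 1*(4)*conj(-2) + 2*(2)*conj(sqrt(2)) + 2*(0)*conj(0) + 2*(2)*conj(-sqrt(2)) + 4*(0)*conj(0) + 4*(0)*conj(0)]
      = (1/16)[(8) + (-8) + (4*sqrt(2)) + (0) + (-4*sqrt(2)) + (0) + (0)] = 0/16 = 0
  <chi_5*chi_5, chi_6> = (1/16)[1*(4)*conj(2) + 1*(4)*conj(2) + 2*(2)*conj(0) + 2*(0)*conj(-2) + 2*(2)*conj(0) + 4*(0)*conj(0) + 4*(0)*conj(0)]
      = (1/16)[(8) + (8) + (0) + (0) + (0) + (0) + (0)] = 16/16 = 1
  <chi_5*chi_5, chi_7> = (1/16)[1*(4)*conj(2) + 1*(4)*conj(-2) + 2*(2)*conj(-sqrt(2)) + 2*(0)*conj(0) + 2*(2)*conj(sqrt(2)) + 4*(0)*conj(0) + 4*(0)*conj(0)]
      = (1/16)[(8) + (-8) + (-4*sqrt(2)) + (0) + (4*sqrt(2)) + (0) + (0)] = 0/16 = 0
Hence the multiplicities are chi_1: 1, chi_2: 1, chi_6: 1. Dimension check: dim(chi_5)*dim(chi_5) = 2*2 = 4 and sum (mult * dim) = 1*1 + 1*1 + 1*2 = 4.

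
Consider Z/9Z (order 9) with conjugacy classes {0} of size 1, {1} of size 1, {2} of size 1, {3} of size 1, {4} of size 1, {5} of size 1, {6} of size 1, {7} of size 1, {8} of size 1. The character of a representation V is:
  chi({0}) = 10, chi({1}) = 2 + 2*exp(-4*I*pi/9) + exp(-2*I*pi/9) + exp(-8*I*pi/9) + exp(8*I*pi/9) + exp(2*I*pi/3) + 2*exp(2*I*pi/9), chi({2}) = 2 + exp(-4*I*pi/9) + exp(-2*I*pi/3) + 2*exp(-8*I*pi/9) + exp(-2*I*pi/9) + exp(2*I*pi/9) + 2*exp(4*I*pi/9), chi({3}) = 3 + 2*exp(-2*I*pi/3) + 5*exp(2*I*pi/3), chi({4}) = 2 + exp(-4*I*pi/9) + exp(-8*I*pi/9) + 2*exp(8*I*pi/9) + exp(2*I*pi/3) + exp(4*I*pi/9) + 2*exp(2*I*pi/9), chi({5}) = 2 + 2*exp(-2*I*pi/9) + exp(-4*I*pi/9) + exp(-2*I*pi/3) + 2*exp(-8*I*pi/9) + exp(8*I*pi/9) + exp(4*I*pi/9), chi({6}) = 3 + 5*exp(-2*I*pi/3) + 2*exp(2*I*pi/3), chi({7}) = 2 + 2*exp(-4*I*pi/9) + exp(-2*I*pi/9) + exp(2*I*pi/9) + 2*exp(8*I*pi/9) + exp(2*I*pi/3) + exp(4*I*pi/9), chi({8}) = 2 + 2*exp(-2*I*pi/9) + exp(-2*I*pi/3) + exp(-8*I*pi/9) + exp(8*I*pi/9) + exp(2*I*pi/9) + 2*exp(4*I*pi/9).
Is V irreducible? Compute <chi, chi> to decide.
Not irreducible (reducible): <chi, chi> = 16 > 1.

Working: <chi, chi> = (1/|G|) sum_C |C| * |chi(C)|^2 = (1/9)[1*|10|^2 + 1*|2 + 2*exp(-4*I*pi/9) + exp(-2*I*pi/9) + exp(-8*I*pi/9) + exp(8*I*pi/9) + exp(2*I*pi/3) + 2*exp(2*I*pi/9)|^2 + 1*|2 + exp(-4*I*pi/9) + exp(-2*I*pi/3) + 2*exp(-8*I*pi/9) + exp(-2*I*pi/9) + exp(2*I*pi/9) + 2*exp(4*I*pi/9)|^2 + 1*|3 + 2*exp(-2*I*pi/3) + 5*exp(2*I*pi/3)|^2 + 1*|2 + exp(-4*I*pi/9) + exp(-8*I*pi/9) + 2*exp(8*I*pi/9) + exp(2*I*pi/3) + exp(4*I*pi/9) + 2*exp(2*I*pi/9)|^2 + 1*|2 + 2*exp(-2*I*pi/9) + exp(-4*I*pi/9) + exp(-2*I*pi/3) + 2*exp(-8*I*pi/9) + exp(8*I*pi/9) + exp(4*I*pi/9)|^2 + 1*|3 + 5*exp(-2*I*pi/3) + 2*exp(2*I*pi/3)|^2 + 1*|2 + 2*exp(-4*I*pi/9) + exp(-2*I*pi/9) + exp(2*I*pi/9) + 2*exp(8*I*pi/9) + exp(2*I*pi/3) + exp(4*I*pi/9)|^2 + 1*|2 + 2*exp(-2*I*pi/9) + exp(-2*I*pi/3) + exp(-8*I*pi/9) + exp(8*I*pi/9) + exp(2*I*pi/9) + 2*exp(4*I*pi/9)|^2]
  = (1/9)[(100) + (16 + 11*exp(-4*I*pi/9) + 11*exp(-2*I*pi/3) + 10*exp(-2*I*pi/9) + 10*exp(-8*I*pi/9) + 10*exp(8*I*pi/9) + 10*exp(2*I*pi/9) + 11*exp(2*I*pi/3) + 11*exp(4*I*pi/9)) + (16 + 10*exp(-4*I*pi/9) + 11*exp(-2*I*pi/3) + 10*exp(-2*I*pi/9) + 11*exp(-8*I*pi/9) + 11*exp(8*I*pi/9) + 10*exp(2*I*pi/9) + 11*exp(2*I*pi/3) + 10*exp(4*I*pi/9)) + (7) + (16 + 10*exp(-4*I*pi/9) + 11*exp(-2*I*pi/3) + 11*exp(-2*I*pi/9) + 10*exp(-8*I*pi/9) + 10*exp(8*I*pi/9) + 11*exp(2*I*pi/9) + 11*exp(2*I*pi/3) + 10*exp(4*I*pi/9)) + (16 + 10*exp(-4*I*pi/9) + 11*exp(-2*I*pi/3) + 11*exp(-2*I*pi/9) + 10*exp(-8*I*pi/9) + 10*exp(8*I*pi/9) + 11*exp(2*I*pi/9) + 11*exp(2*I*pi/3) + 10*exp(4*I*pi/9)) + (7) + (16 + 10*exp(-4*I*pi/9) + 11*exp(-2*I*pi/3) + 10*exp(-2*I*pi/9) + 11*exp(-8*I*pi/9) + 11*exp(8*I*pi/9) + 10*exp(2*I*pi/9) + 11*exp(2*I*pi/3) + 10*exp(4*I*pi/9)) + (16 + 11*exp(-4*I*pi/9) + 11*exp(-2*I*pi/3) + 10*exp(-2*I*pi/9) + 10*exp(-8*I*pi/9) + 10*exp(8*I*pi/9) + 10*exp(2*I*pi/9) + 11*exp(2*I*pi/3) + 11*exp(4*I*pi/9))] = 144/9 = 16.
(Exp terms are combined using exp(i*s)*conj(exp(i*t)) = exp(i*(s-t)), and sums of them are collapsed using the identity that for every m > 1 the m distinct m-th roots of unity sum to 0, e.g. 1 + exp(2*I*pi/3) + exp(-2*I*pi/3) = 0.)
A character is irreducible iff <chi, chi> = 1, so this representation is reducible.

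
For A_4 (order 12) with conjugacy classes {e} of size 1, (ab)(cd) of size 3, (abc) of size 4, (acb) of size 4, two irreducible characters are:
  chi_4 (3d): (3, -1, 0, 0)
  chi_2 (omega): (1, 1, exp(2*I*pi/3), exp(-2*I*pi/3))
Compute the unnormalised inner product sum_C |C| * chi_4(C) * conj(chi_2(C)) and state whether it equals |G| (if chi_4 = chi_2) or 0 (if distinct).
Sum = 0; so <chi_4, chi_2> = 0 (distinct irreducibles are orthogonal).

Explanation: Compute term by term over conjugacy classes (|C| * chi_4(C) * conj(chi_2(C))):
  1*(3)*conj(1) + 3*(-1)*conj(1) + 4*(0)*conj(exp(2*I*pi/3)) + 4*(0)*conj(exp(-2*I*pi/3))
  = (3) + (-3) + (0) + (0)
  = 0.
(Exp terms are combined using exp(i*s)*conj(exp(i*t)) = exp(i*(s-t)), and sums of them are collapsed using the identity that for every m > 1 the m distinct m-th roots of unity sum to 0, e.g. 1 + exp(2*I*pi/3) + exp(-2*I*pi/3) = 0.)
Dividing by |G| = 12 gives 0/12 = 0, matching the row-orthogonality relation <chi_4, chi_2> = [chi_4 = chi_2].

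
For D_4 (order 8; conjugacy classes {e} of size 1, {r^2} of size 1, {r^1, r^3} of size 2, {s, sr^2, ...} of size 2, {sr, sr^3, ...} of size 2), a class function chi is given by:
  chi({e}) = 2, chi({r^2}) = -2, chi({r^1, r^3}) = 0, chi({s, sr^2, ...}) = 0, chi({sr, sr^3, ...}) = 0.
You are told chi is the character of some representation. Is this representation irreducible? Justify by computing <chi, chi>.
Irreducible: <chi, chi> = 1.

Justification: <chi, chi> = (1/|G|) sum_C |C| * |chi(C)|^2 = (1/8)[1*|2|^2 + 1*|-2|^2 + 2*|0|^2 + 2*|0|^2 + 2*|0|^2]
  = (1/8)[(4) + (4) + (0) + (0) + (0)] = 8/8 = 1.
A character is irreducible iff <chi, chi> = 1, so this representation is irreducible.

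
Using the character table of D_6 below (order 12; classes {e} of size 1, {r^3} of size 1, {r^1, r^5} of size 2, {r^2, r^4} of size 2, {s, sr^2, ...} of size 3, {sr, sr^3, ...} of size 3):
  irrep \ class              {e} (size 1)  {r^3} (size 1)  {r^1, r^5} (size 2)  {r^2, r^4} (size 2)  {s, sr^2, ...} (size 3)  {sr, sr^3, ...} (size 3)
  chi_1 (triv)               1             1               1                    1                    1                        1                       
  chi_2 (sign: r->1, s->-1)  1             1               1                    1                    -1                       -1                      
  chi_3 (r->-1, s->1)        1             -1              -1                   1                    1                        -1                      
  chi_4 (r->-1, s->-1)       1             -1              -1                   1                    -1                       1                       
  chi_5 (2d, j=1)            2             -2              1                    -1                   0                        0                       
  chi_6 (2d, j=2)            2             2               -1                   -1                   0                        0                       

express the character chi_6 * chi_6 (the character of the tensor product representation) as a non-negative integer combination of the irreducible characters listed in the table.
chi_6 tensor chi_6 = chi_1 + chi_2 + chi_6 (all other irreducibles have multiplicity 0).

Why: The character of a tensor product is the pointwise product (chi_6 * chi_6)(C) = chi_6(C) * chi_6(C):
  {e}: (2)*(2), {r^3}: (2)*(2), {r^1, r^5}: (-1)*(-1), {r^2, r^4}: (-1)*(-1), {s, sr^2, ...}: (0)*(0), {sr, sr^3, ...}: (0)*(0)
so (chi_6 * chi_6) takes values
  {e} -> 4, {r^3} -> 4, {r^1, r^5} -> 1, {r^2, r^4} -> 1, {s, sr^2, ...} -> 0, {sr, sr^3, ...} -> 0.
Now take the inner product of this character with each irreducible chi from the table, <chi_6*chi_6, chi> = (1/12) sum_C |C| (chi_6*chi_6)(C) conj(chi(C)):
  <chi_6*chi_6, chi_1> = (1/12)[1*(4)*conj(1) + 1*(4)*conj(1) + 2*(1)*conj(1) + 2*(1)*conj(1) + 3*(0)*conj(1) + 3*(0)*conj(1)]
      = (1/12)[(4) + (4) + (2) + (2) + (0) + (0)] = 12/12 = 1
  <chi_6*chi_6, chi_2> = (1/12)[1*(4)*conj(1) + 1*(4)*conj(1) + 2*(1)*conj(1) + 2*(1)*conj(1) + 3*(0)*conj(-1) + 3*(0)*conj(-1)]
      = (1/12)[(4) + (4) + (2) + (2) + (0) + (0)] = 12/12 = 1
  <chi_6*chi_6, chi_3> = (1/12)[1*(4)*conj(1) + 1*(4)*conj(-1) + 2*(1)*conj(-1) + 2*(1)*conj(1) + 3*(0)*conj(1) + 3*(0)*conj(-1)]
      = (1/12)[(4) + (-4) + (-2) + (2) + (0) + (0)] = 0/12 = 0
  <chi_6*chi_6, chi_4> = (1/12)[1*(4)*conj(1) + 1*(4)*conj(-1) + 2*(1)*conj(-1) + 2*(1)*conj(1) + 3*(0)*conj(-1) + 3*(0)*conj(1)]
      = (1/12)[(4) + (-4) + (-2) + (2) + (0) + (0)] = 0/12 = 0
  <chi_6*chi_6, chi_5> = (1/12)[1*(4)*conj(2) + 1*(4)*conj(-2) + 2*(1)*conj(1) + 2*(1)*conj(-1) + 3*(0)*conj(0) + 3*(0)*conj(0)]
      = (1/12)[(8) + (-8) + (2) + (-2) + (0) + (0)] = 0/12 = 0
  <chi_6*chi_6, chi_6> = (1/12)[1*(4)*conj(2) + 1*(4)*conj(2) + 2*(1)*conj(-1) + 2*(1)*conj(-1) + 3*(0)*conj(0) + 3*(0)*conj(0)]
      = (1/12)[(8) + (8) + (-2) + (-2) + (0) + (0)] = 12/12 = 1
Hence the multiplicities are chi_1: 1, chi_2: 1, chi_6: 1. Dimension check: dim(chi_6)*dim(chi_6) = 2*2 = 4 and sum (mult * dim) = 1*1 + 1*1 + 1*2 = 4.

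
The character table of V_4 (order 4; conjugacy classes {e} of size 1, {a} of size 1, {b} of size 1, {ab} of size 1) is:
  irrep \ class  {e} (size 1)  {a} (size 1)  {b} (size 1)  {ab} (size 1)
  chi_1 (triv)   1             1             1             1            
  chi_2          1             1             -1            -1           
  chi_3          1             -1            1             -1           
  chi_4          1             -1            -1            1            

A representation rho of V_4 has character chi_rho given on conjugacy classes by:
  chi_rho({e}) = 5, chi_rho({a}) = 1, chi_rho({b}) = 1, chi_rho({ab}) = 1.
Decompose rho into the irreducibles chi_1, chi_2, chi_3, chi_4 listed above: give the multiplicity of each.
Multiplicities: chi_1: 2, chi_2: 1, chi_3: 1, chi_4: 1.

Justification: Use <chi_rho, chi> = (1/|G|) sum_C |C| * chi_rho(C) * conj(chi(C)) with |G| = 4 for each irreducible chi in the table:
  <chi_rho, chi_1> = (1/4)[1*(5)*conj(1) + 1*(1)*conj(1) + 1*(1)*conj(1) + 1*(1)*conj(1)]
      = (1/4)[(5) + (1) + (1) + (1)] = 8/4 = 2
  <chi_rho, chi_2> = (1/4)[1*(5)*conj(1) + 1*(1)*conj(1) + 1*(1)*conj(-1) + 1*(1)*conj(-1)]
      = (1/4)[(5) + (1) + (-1) + (-1)] = 4/4 = 1
  <chi_rho, chi_3> = (1/4)[1*(5)*conj(1) + 1*(1)*conj(-1) + 1*(1)*conj(1) + 1*(1)*conj(-1)]
      = (1/4)[(5) + (-1) + (1) + (-1)] = 4/4 = 1
  <chi_rho, chi_4> = (1/4)[1*(5)*conj(1) + 1*(1)*conj(-1) + 1*(1)*conj(-1) + 1*(1)*conj(1)]
      = (1/4)[(5) + (-1) + (-1) + (1)] = 4/4 = 1
Dimension check: dim(rho) = sum (mult * dim) = 2*1 + 1*1 + 1*1 + 1*1 = 5 = chi_rho(e) = 5.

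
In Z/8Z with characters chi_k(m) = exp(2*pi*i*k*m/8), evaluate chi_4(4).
chi_4(4) = zeta_8^16 = 1

Justification: chi_4(4) = zeta_8^(4*4) = zeta_8^16. Since zeta_8^8 = 1, this equals zeta_8^0 = exp(2*pi*i*0/8) = 1.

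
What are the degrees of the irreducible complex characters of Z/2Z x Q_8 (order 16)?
Dimensions: 1, 1, 1, 1, 1, 1, 1, 1, 2, 2

Why: There are 10 irreducibles (= number of conjugacy classes). Their dimensions d_i satisfy sum d_i^2 = |G| = 16: 1 + 1 + 1 + 1 + 1 + 1 + 1 + 1 + 4 + 4 = 16. (For the product with Z/2Z: each of the 2 1-dim characters of Z/2Z tensors with each irrep of Q_8, giving 2 copies of each Q_8-dimension.)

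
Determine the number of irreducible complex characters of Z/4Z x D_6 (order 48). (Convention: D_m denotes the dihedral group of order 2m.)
24

Explanation: The number of irreducible complex representations of a finite group equals its number of conjugacy classes. For a direct product, #classes(G x H) = #classes(G) * #classes(H). Z/4Z has 4 classes (abelian), D_6 has 6 classes, so 4 * 6 = 24, so Z/4Z x D_6 (order 48) has exactly 24 irreducible complex representations.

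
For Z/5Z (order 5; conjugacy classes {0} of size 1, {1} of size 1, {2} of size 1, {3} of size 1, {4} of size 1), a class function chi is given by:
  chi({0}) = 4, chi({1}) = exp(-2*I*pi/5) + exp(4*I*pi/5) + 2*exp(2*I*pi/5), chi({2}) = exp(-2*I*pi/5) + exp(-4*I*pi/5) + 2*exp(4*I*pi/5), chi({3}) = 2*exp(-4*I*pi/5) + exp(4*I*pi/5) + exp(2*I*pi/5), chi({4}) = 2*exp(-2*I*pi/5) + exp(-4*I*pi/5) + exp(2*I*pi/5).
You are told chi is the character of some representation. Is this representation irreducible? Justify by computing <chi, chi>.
Not irreducible (reducible): <chi, chi> = 6 > 1.

Reasoning: <chi, chi> = (1/|G|) sum_C |C| * |chi(C)|^2 = (1/5)[1*|4|^2 + 1*|exp(-2*I*pi/5) + exp(4*I*pi/5) + 2*exp(2*I*pi/5)|^2 + 1*|exp(-2*I*pi/5) + exp(-4*I*pi/5) + 2*exp(4*I*pi/5)|^2 + 1*|2*exp(-4*I*pi/5) + exp(4*I*pi/5) + exp(2*I*pi/5)|^2 + 1*|2*exp(-2*I*pi/5) + exp(-4*I*pi/5) + exp(2*I*pi/5)|^2]
  = (1/5)[(16) + (6 + 2*exp(-2*I*pi/5) + 3*exp(-4*I*pi/5) + 3*exp(4*I*pi/5) + 2*exp(2*I*pi/5)) + (6 + 3*exp(-2*I*pi/5) + 2*exp(-4*I*pi/5) + 2*exp(4*I*pi/5) + 3*exp(2*I*pi/5)) + (6 + 3*exp(-2*I*pi/5) + 2*exp(-4*I*pi/5) + 2*exp(4*I*pi/5) + 3*exp(2*I*pi/5)) + (6 + 2*exp(-2*I*pi/5) + 3*exp(-4*I*pi/5) + 3*exp(4*I*pi/5) + 2*exp(2*I*pi/5))] = 30/5 = 6.
(Exp terms are combined using exp(i*s)*conj(exp(i*t)) = exp(i*(s-t)), and sums of them are collapsed using the identity that for every m > 1 the m distinct m-th roots of unity sum to 0, e.g. 1 + exp(2*I*pi/3) + exp(-2*I*pi/3) = 0.)
A character is irreducible iff <chi, chi> = 1, so this representation is reducible.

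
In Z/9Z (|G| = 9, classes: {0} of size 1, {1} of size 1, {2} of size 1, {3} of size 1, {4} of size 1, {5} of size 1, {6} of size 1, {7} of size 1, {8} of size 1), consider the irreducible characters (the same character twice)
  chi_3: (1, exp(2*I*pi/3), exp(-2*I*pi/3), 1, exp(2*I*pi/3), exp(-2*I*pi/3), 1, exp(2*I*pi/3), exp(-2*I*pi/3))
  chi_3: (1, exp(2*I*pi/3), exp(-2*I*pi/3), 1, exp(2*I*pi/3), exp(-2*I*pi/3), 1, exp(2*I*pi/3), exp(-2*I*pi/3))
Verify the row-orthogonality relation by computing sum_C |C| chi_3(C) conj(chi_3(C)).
Sum = 9 = |G| = 9; so <chi_3, chi_3> = 1 (norm-1 confirms irreducibility).

Proof sketch: Compute term by term over conjugacy classes (|C| * chi_3(C) * conj(chi_3(C))):
  1*(1)*conj(1) + 1*(exp(2*I*pi/3))*conj(exp(2*I*pi/3)) + 1*(exp(-2*I*pi/3))*conj(exp(-2*I*pi/3)) + 1*(1)*conj(1) + 1*(exp(2*I*pi/3))*conj(exp(2*I*pi/3)) + 1*(exp(-2*I*pi/3))*conj(exp(-2*I*pi/3)) + 1*(1)*conj(1) + 1*(exp(2*I*pi/3))*conj(exp(2*I*pi/3)) + 1*(exp(-2*I*pi/3))*conj(exp(-2*I*pi/3))
  = (1) + (1) + (1) + (1) + (1) + (1) + (1) + (1) + (1)
  = 9.
(Exp terms are combined using exp(i*s)*conj(exp(i*t)) = exp(i*(s-t)), and sums of them are collapsed using the identity that for every m > 1 the m distinct m-th roots of unity sum to 0, e.g. 1 + exp(2*I*pi/3) + exp(-2*I*pi/3) = 0.)
Dividing by |G| = 9 gives 9/9 = 1, matching the row-orthogonality relation <chi_3, chi_3> = [chi_3 = chi_3].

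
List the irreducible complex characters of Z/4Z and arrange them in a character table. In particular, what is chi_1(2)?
Character table of Z/4Z (irreps indexed chi_0,...,chi_3 with chi_k(m) = zeta_4^(k*m), zeta_4 = exp(2*pi*i/4)):
  irrep \ class  {0} (size 1)  {1} (size 1)  {2} (size 1)  {3} (size 1)
  chi_0          1             1             1             1           
  chi_1          1             I             -1            -I          
  chi_2          1             -1            1             -1          
  chi_3          1             -I            -1            I           

Spot check: chi_1(2) = zeta_4^(1*2) = zeta_4^2 = -1.

Reasoning: Z/4Z is abelian, so all 4 irreducible complex representations are 1-dimensional. They are given by chi_k(m) = zeta_4^(k*m) for k = 0,...,3. Row orthogonality: sum_m chi_k(m) conj(chi_l(m)) = 4 * [k = l].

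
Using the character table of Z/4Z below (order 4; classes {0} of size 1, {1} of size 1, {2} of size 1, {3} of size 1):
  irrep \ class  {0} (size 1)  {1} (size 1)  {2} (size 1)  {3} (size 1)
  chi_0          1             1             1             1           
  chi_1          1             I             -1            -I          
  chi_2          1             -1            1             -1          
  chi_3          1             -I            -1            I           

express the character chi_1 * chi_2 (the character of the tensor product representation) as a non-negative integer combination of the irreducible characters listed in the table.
chi_1 tensor chi_2 = chi_3 (all other irreducibles have multiplicity 0).

Solution. The character of a tensor product is the pointwise product (chi_1 * chi_2)(C) = chi_1(C) * chi_2(C):
  {0}: (1)*(1), {1}: (I)*(-1), {2}: (-1)*(1), {3}: (-I)*(-1)
so (chi_1 * chi_2) takes values
  {0} -> 1, {1} -> -I, {2} -> -1, {3} -> I.
Now take the inner product of this character with each irreducible chi from the table, <chi_1*chi_2, chi> = (1/4) sum_C |C| (chi_1*chi_2)(C) conj(chi(C)):
  <chi_1*chi_2, chi_0> = (1/4)[1*(1)*conj(1) + 1*(-I)*conj(1) + 1*(-1)*conj(1) + 1*(I)*conj(1)]
      = (1/4)[(1) + (-I) + (-1) + (I)] = 0/4 = 0
  <chi_1*chi_2, chi_1> = (1/4)[1*(1)*conj(1) + 1*(-I)*conj(I) + 1*(-1)*conj(-1) + 1*(I)*conj(-I)]
      = (1/4)[(1) + (-1) + (1) + (-1)] = 0/4 = 0
  <chi_1*chi_2, chi_2> = (1/4)[1*(1)*conj(1) + 1*(-I)*conj(-1) + 1*(-1)*conj(1) + 1*(I)*conj(-1)]
      = (1/4)[(1) + (I) + (-1) + (-I)] = 0/4 = 0
  <chi_1*chi_2, chi_3> = (1/4)[1*(1)*conj(1) + 1*(-I)*conj(-I) + 1*(-1)*conj(-1) + 1*(I)*conj(I)]
      = (1/4)[(1) + (1) + (1) + (1)] = 4/4 = 1
(Exp terms are combined using exp(i*s)*conj(exp(i*t)) = exp(i*(s-t)), and sums of them are collapsed using the identity that for every m > 1 the m distinct m-th roots of unity sum to 0, e.g. 1 + exp(2*I*pi/3) + exp(-2*I*pi/3) = 0.)
Hence the multiplicities are chi_3: 1. Dimension check: dim(chi_1)*dim(chi_2) = 1*1 = 1 and sum (mult * dim) = 1*1 = 1.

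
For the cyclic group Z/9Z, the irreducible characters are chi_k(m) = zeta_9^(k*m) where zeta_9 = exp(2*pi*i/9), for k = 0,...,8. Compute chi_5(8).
chi_5(8) = zeta_9^40 = exp(8*I*pi/9)

Argument: chi_5(8) = zeta_9^(5*8) = zeta_9^40. Since zeta_9^9 = 1, this equals zeta_9^4 = exp(2*pi*i*4/9) = exp(8*I*pi/9).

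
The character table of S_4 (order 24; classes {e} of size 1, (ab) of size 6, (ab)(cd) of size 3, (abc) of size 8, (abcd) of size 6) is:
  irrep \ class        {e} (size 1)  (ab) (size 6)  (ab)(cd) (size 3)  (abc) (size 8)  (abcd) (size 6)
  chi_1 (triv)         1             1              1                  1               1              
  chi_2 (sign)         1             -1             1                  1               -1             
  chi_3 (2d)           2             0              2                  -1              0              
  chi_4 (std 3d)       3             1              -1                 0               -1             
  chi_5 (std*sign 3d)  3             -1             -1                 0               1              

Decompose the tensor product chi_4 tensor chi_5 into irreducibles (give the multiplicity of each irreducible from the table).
chi_4 tensor chi_5 = chi_2 + chi_3 + chi_4 + chi_5 (all other irreducibles have multiplicity 0).

Derivation: The character of a tensor product is the pointwise product (chi_4 * chi_5)(C) = chi_4(C) * chi_5(C):
  {e}: (3)*(3), (ab): (1)*(-1), (ab)(cd): (-1)*(-1), (abc): (0)*(0), (abcd): (-1)*(1)
so (chi_4 * chi_5) takes values
  {e} -> 9, (ab) -> -1, (ab)(cd) -> 1, (abc) -> 0, (abcd) -> -1.
Now take the inner product of this character with each irreducible chi from the table, <chi_4*chi_5, chi> = (1/24) sum_C |C| (chi_4*chi_5)(C) conj(chi(C)):
  <chi_4*chi_5, chi_1> = (1/24)[1*(9)*conj(1) + 6*(-1)*conj(1) + 3*(1)*conj(1) + 8*(0)*conj(1) + 6*(-1)*conj(1)]
      = (1/24)[(9) + (-6) + (3) + (0) + (-6)] = 0/24 = 0
  <chi_4*chi_5, chi_2> = (1/24)[1*(9)*conj(1) + 6*(-1)*conj(-1) + 3*(1)*conj(1) + 8*(0)*conj(1) + 6*(-1)*conj(-1)]
      = (1/24)[(9) + (6) + (3) + (0) + (6)] = 24/24 = 1
  <chi_4*chi_5, chi_3> = (1/24)[1*(9)*conj(2) + 6*(-1)*conj(0) + 3*(1)*conj(2) + 8*(0)*conj(-1) + 6*(-1)*conj(0)]
      = (1/24)[(18) + (0) + (6) + (0) + (0)] = 24/24 = 1
  <chi_4*chi_5, chi_4> = (1/24)[1*(9)*conj(3) + 6*(-1)*conj(1) + 3*(1)*conj(-1) + 8*(0)*conj(0) + 6*(-1)*conj(-1)]
      = (1/24)[(27) + (-6) + (-3) + (0) + (6)] = 24/24 = 1
  <chi_4*chi_5, chi_5> = (1/24)[1*(9)*conj(3) + 6*(-1)*conj(-1) + 3*(1)*conj(-1) + 8*(0)*conj(0) + 6*(-1)*conj(1)]
      = (1/24)[(27) + (6) + (-3) + (0) + (-6)] = 24/24 = 1
Hence the multiplicities are chi_2: 1, chi_3: 1, chi_4: 1, chi_5: 1. Dimension check: dim(chi_4)*dim(chi_5) = 3*3 = 9 and sum (mult * dim) = 1*1 + 1*2 + 1*3 + 1*3 = 9.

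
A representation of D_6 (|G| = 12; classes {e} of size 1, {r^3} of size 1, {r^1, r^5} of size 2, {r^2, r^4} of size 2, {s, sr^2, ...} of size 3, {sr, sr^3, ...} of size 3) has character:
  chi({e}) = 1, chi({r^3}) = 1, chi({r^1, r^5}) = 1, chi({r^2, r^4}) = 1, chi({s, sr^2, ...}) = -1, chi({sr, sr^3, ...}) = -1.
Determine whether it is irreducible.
Irreducible: <chi, chi> = 1.

Explanation: <chi, chi> = (1/|G|) sum_C |C| * |chi(C)|^2 = (1/12)[1*|1|^2 + 1*|1|^2 + 2*|1|^2 + 2*|1|^2 + 3*|-1|^2 + 3*|-1|^2]
  = (1/12)[(1) + (1) + (2) + (2) + (3) + (3)] = 12/12 = 1.
A character is irreducible iff <chi, chi> = 1, so this representation is irreducible.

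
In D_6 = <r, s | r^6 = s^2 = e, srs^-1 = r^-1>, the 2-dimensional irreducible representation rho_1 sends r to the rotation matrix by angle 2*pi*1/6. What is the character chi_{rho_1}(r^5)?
chi_{rho_1}(r^5) = 2*cos(2*pi*1*5/6) = 1

Proof sketch: rho_1(r^5) is rotation by angle 2*pi*1*5/6, whose trace is 2*cos(2*pi*1*5/6) = 1.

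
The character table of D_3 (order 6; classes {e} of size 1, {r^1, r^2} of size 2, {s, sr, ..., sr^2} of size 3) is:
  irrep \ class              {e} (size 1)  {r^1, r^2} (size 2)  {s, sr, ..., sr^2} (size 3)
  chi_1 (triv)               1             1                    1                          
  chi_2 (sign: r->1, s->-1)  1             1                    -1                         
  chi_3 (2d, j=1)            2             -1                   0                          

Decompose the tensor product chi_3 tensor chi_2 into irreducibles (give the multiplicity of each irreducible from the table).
chi_3 tensor chi_2 = chi_3 (all other irreducibles have multiplicity 0).

Derivation: The character of a tensor product is the pointwise product (chi_3 * chi_2)(C) = chi_3(C) * chi_2(C):
  {e}: (2)*(1), {r^1, r^2}: (-1)*(1), {s, sr, ..., sr^2}: (0)*(-1)
so (chi_3 * chi_2) takes values
  {e} -> 2, {r^1, r^2} -> -1, {s, sr, ..., sr^2} -> 0.
Now take the inner product of this character with each irreducible chi from the table, <chi_3*chi_2, chi> = (1/6) sum_C |C| (chi_3*chi_2)(C) conj(chi(C)):
  <chi_3*chi_2, chi_1> = (1/6)[1*(2)*conj(1) + 2*(-1)*conj(1) + 3*(0)*conj(1)]
      = (1/6)[(2) + (-2) + (0)] = 0/6 = 0
  <chi_3*chi_2, chi_2> = (1/6)[1*(2)*conj(1) + 2*(-1)*conj(1) + 3*(0)*conj(-1)]
      = (1/6)[(2) + (-2) + (0)] = 0/6 = 0
  <chi_3*chi_2, chi_3> = (1/6)[1*(2)*conj(2) + 2*(-1)*conj(-1) + 3*(0)*conj(0)]
      = (1/6)[(4) + (2) + (0)] = 6/6 = 1
Hence the multiplicities are chi_3: 1. Dimension check: dim(chi_3)*dim(chi_2) = 2*1 = 2 and sum (mult * dim) = 1*2 = 2.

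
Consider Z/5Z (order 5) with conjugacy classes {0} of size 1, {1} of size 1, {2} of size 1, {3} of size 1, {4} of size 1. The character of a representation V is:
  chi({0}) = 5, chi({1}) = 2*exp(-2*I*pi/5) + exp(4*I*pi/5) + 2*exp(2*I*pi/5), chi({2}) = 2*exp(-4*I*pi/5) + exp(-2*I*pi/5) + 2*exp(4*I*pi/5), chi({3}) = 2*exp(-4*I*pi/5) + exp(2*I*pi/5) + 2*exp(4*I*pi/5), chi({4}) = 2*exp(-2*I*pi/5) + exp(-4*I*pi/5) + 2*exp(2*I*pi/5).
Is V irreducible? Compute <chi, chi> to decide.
Not irreducible (reducible): <chi, chi> = 9 > 1.

<chi, chi> = (1/|G|) sum_C |C| * |chi(C)|^2 = (1/5)[1*|5|^2 + 1*|2*exp(-2*I*pi/5) + exp(4*I*pi/5) + 2*exp(2*I*pi/5)|^2 + 1*|2*exp(-4*I*pi/5) + exp(-2*I*pi/5) + 2*exp(4*I*pi/5)|^2 + 1*|2*exp(-4*I*pi/5) + exp(2*I*pi/5) + 2*exp(4*I*pi/5)|^2 + 1*|2*exp(-2*I*pi/5) + exp(-4*I*pi/5) + 2*exp(2*I*pi/5)|^2]
  = (1/5)[(25) + (9 + 6*exp(-4*I*pi/5) + 2*exp(-2*I*pi/5) + 2*exp(2*I*pi/5) + 6*exp(4*I*pi/5)) + (9 + 6*exp(-2*I*pi/5) + 2*exp(-4*I*pi/5) + 2*exp(4*I*pi/5) + 6*exp(2*I*pi/5)) + (9 + 6*exp(-2*I*pi/5) + 2*exp(-4*I*pi/5) + 2*exp(4*I*pi/5) + 6*exp(2*I*pi/5)) + (9 + 6*exp(-4*I*pi/5) + 2*exp(-2*I*pi/5) + 2*exp(2*I*pi/5) + 6*exp(4*I*pi/5))] = 45/5 = 9.
(Exp terms are combined using exp(i*s)*conj(exp(i*t)) = exp(i*(s-t)), and sums of them are collapsed using the identity that for every m > 1 the m distinct m-th roots of unity sum to 0, e.g. 1 + exp(2*I*pi/3) + exp(-2*I*pi/3) = 0.)
A character is irreducible iff <chi, chi> = 1, so this representation is reducible.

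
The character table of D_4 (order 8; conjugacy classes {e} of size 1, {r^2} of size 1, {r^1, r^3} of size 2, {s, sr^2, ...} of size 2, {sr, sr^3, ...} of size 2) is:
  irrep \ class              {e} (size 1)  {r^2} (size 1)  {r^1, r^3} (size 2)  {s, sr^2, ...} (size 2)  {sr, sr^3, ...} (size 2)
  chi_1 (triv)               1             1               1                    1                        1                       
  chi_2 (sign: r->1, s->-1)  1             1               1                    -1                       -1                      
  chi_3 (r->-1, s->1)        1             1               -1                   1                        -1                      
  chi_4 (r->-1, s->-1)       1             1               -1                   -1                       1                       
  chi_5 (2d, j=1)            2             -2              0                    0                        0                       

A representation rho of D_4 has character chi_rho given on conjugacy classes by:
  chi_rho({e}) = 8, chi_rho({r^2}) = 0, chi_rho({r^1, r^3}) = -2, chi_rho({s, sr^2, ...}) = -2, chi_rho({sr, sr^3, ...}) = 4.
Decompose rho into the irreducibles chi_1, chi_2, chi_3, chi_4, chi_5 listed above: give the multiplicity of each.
Multiplicities: chi_1: 1, chi_2: 0, chi_3: 0, chi_4: 3, chi_5: 2.

Working: Use <chi_rho, chi> = (1/|G|) sum_C |C| * chi_rho(C) * conj(chi(C)) with |G| = 8 for each irreducible chi in the table:
  <chi_rho, chi_1> = (1/8)[1*(8)*conj(1) + 1*(0)*conj(1) + 2*(-2)*conj(1) + 2*(-2)*conj(1) + 2*(4)*conj(1)]
      = (1/8)[(8) + (0) + (-4) + (-4) + (8)] = 8/8 = 1
  <chi_rho, chi_2> = (1/8)[1*(8)*conj(1) + 1*(0)*conj(1) + 2*(-2)*conj(1) + 2*(-2)*conj(-1) + 2*(4)*conj(-1)]
      = (1/8)[(8) + (0) + (-4) + (4) + (-8)] = 0/8 = 0
  <chi_rho, chi_3> = (1/8)[1*(8)*conj(1) + 1*(0)*conj(1) + 2*(-2)*conj(-1) + 2*(-2)*conj(1) + 2*(4)*conj(-1)]
      = (1/8)[(8) + (0) + (4) + (-4) + (-8)] = 0/8 = 0
  <chi_rho, chi_4> = (1/8)[1*(8)*conj(1) + 1*(0)*conj(1) + 2*(-2)*conj(-1) + 2*(-2)*conj(-1) + 2*(4)*conj(1)]
      = (1/8)[(8) + (0) + (4) + (4) + (8)] = 24/8 = 3
  <chi_rho, chi_5> = (1/8)[1*(8)*conj(2) + 1*(0)*conj(-2) + 2*(-2)*conj(0) + 2*(-2)*conj(0) + 2*(4)*conj(0)]
      = (1/8)[(16) + (0) + (0) + (0) + (0)] = 16/8 = 2
Dimension check: dim(rho) = sum (mult * dim) = 1*1 + 0*1 + 0*1 + 3*1 + 2*2 = 8 = chi_rho(e) = 8.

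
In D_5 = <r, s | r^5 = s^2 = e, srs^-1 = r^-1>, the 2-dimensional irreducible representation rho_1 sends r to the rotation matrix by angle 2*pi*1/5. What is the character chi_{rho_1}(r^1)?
chi_{rho_1}(r^1) = 2*cos(2*pi*1*1/5) = -1/2 + sqrt(5)/2

Justification: rho_1(r^1) is rotation by angle 2*pi*1*1/5, whose trace is 2*cos(2*pi*1*1/5) = -1/2 + sqrt(5)/2.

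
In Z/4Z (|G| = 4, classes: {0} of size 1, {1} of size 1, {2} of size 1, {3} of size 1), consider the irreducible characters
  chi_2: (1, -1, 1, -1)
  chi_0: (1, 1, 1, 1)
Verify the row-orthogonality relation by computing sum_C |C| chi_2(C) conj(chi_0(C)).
Sum = 0; so <chi_2, chi_0> = 0 (distinct irreducibles are orthogonal).

Details: Compute term by term over conjugacy classes (|C| * chi_2(C) * conj(chi_0(C))):
  1*(1)*conj(1) + 1*(-1)*conj(1) + 1*(1)*conj(1) + 1*(-1)*conj(1)
  = (1) + (-1) + (1) + (-1)
  = 0.
(Exp terms are combined using exp(i*s)*conj(exp(i*t)) = exp(i*(s-t)), and sums of them are collapsed using the identity that for every m > 1 the m distinct m-th roots of unity sum to 0, e.g. 1 + exp(2*I*pi/3) + exp(-2*I*pi/3) = 0.)
Dividing by |G| = 4 gives 0/4 = 0, matching the row-orthogonality relation <chi_2, chi_0> = [chi_2 = chi_0].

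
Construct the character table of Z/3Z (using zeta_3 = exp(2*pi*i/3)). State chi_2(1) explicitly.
Character table of Z/3Z (irreps indexed chi_0,...,chi_2 with chi_k(m) = zeta_3^(k*m), zeta_3 = exp(2*pi*i/3)):
  irrep \ class  {0} (size 1)  {1} (size 1)    {2} (size 1)  
  chi_0          1             1               1             
  chi_1          1             exp(2*I*pi/3)   exp(-2*I*pi/3)
  chi_2          1             exp(-2*I*pi/3)  exp(2*I*pi/3) 

Spot check: chi_2(1) = zeta_3^(2*1) = zeta_3^2 = exp(-2*I*pi/3).

Justification: Z/3Z is abelian, so all 3 irreducible complex representations are 1-dimensional. They are given by chi_k(m) = zeta_3^(k*m) for k = 0,...,2. Row orthogonality: sum_m chi_k(m) conj(chi_l(m)) = 3 * [k = l].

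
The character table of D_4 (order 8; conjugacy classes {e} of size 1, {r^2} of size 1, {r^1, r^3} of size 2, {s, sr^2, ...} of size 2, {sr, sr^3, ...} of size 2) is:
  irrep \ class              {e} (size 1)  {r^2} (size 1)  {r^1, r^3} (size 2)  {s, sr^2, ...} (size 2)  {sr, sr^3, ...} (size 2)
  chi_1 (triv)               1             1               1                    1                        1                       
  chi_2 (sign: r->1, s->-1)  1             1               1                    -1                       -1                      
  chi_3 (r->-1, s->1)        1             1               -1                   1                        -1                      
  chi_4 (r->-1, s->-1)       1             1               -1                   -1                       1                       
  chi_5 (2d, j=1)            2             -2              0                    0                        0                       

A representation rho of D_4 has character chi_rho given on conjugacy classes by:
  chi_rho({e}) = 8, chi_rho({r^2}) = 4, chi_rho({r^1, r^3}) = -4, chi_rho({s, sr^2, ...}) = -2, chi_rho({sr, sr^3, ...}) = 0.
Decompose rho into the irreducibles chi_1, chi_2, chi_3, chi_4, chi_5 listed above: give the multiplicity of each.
Multiplicities: chi_1: 0, chi_2: 1, chi_3: 2, chi_4: 3, chi_5: 1.

Derivation: Use <chi_rho, chi> = (1/|G|) sum_C |C| * chi_rho(C) * conj(chi(C)) with |G| = 8 for each irreducible chi in the table:
  <chi_rho, chi_1> = (1/8)[1*(8)*conj(1) + 1*(4)*conj(1) + 2*(-4)*conj(1) + 2*(-2)*conj(1) + 2*(0)*conj(1)]
      = (1/8)[(8) + (4) + (-8) + (-4) + (0)] = 0/8 = 0
  <chi_rho, chi_2> = (1/8)[1*(8)*conj(1) + 1*(4)*conj(1) + 2*(-4)*conj(1) + 2*(-2)*conj(-1) + 2*(0)*conj(-1)]
      = (1/8)[(8) + (4) + (-8) + (4) + (0)] = 8/8 = 1
  <chi_rho, chi_3> = (1/8)[1*(8)*conj(1) + 1*(4)*conj(1) + 2*(-4)*conj(-1) + 2*(-2)*conj(1) + 2*(0)*conj(-1)]
      = (1/8)[(8) + (4) + (8) + (-4) + (0)] = 16/8 = 2
  <chi_rho, chi_4> = (1/8)[1*(8)*conj(1) + 1*(4)*conj(1) + 2*(-4)*conj(-1) + 2*(-2)*conj(-1) + 2*(0)*conj(1)]
      = (1/8)[(8) + (4) + (8) + (4) + (0)] = 24/8 = 3
  <chi_rho, chi_5> = (1/8)[1*(8)*conj(2) + 1*(4)*conj(-2) + 2*(-4)*conj(0) + 2*(-2)*conj(0) + 2*(0)*conj(0)]
      = (1/8)[(16) + (-8) + (0) + (0) + (0)] = 8/8 = 1
Dimension check: dim(rho) = sum (mult * dim) = 0*1 + 1*1 + 2*1 + 3*1 + 1*2 = 8 = chi_rho(e) = 8.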